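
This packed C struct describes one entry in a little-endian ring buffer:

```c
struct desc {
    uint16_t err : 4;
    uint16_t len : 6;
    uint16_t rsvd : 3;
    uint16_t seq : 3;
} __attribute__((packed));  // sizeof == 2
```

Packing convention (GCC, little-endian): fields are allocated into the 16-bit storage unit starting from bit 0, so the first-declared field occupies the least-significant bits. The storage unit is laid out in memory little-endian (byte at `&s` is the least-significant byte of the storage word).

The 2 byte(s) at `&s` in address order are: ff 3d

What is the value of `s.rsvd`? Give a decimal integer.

[0]=0xff [1]=0x3d (little-endian) → word 0x3dff
err [0+:4] = (word>>0) & 0xf = 15
len [4+:6] = (word>>4) & 0x3f = 31
rsvd [10+:3] = (word>>10) & 0x7 = 7  ←
seq [13+:3] = (word>>13) & 0x7 = 1

7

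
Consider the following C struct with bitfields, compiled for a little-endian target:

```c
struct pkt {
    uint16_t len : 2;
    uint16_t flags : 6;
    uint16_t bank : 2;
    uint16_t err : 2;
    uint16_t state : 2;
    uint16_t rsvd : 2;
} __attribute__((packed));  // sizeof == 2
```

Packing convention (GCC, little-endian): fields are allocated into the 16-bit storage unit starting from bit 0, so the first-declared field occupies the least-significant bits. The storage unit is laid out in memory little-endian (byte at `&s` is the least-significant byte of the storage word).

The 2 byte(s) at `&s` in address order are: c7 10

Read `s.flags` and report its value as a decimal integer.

[0]=0xc7 [1]=0x10 (little-endian) → word 0x10c7
len:2 @ bit 0 → (0x10c7>>0)&0x3 = 0x3
flags:6 @ bit 2 → (0x10c7>>2)&0x3f = 0x31  ←
bank:2 @ bit 8 → (0x10c7>>8)&0x3 = 0x0
err:2 @ bit 10 → (0x10c7>>10)&0x3 = 0x0
state:2 @ bit 12 → (0x10c7>>12)&0x3 = 0x1
rsvd:2 @ bit 14 → (0x10c7>>14)&0x3 = 0x0

49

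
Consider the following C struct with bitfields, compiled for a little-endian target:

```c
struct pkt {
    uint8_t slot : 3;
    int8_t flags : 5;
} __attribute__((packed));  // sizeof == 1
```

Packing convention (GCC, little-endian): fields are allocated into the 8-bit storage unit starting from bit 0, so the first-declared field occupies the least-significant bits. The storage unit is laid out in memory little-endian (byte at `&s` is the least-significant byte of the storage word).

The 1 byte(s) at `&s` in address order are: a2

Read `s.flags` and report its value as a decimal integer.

[0]=0xa2 (little-endian) → word 0xa2
slot [0+:3] = (word>>0) & 0x7 = 2
flags [3+:5] = (word>>3) & 0x1f = 20  ←
flags signed 5b, MSB=1: 20 - 32 = -12

-12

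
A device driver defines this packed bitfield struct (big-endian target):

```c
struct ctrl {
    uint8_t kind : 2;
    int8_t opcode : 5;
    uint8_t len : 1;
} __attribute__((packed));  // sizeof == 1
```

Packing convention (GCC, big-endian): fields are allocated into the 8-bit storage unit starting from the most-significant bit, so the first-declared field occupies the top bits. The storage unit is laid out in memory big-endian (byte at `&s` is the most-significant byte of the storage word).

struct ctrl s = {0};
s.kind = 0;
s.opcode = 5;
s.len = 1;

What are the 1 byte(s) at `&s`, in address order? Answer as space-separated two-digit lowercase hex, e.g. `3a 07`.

[6+:2] kind=0 & 0x3 = 0x0; word=0x00
[1+:5] opcode=5 & 0x1f = 0x5; word=0x0a
[0+:1] len=1 & 0x1 = 0x1; word=0x0b
word = 0x0b → big-endian bytes:
  [0]=0x0b

0b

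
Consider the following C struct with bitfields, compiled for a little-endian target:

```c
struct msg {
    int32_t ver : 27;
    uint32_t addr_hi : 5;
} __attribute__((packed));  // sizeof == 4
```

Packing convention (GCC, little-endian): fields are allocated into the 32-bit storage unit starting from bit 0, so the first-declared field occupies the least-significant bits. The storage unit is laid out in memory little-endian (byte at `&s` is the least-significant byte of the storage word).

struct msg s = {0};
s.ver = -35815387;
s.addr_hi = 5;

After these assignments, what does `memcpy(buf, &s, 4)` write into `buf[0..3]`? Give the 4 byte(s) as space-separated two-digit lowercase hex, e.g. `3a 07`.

ver:27 = -35815387 → 0x5dd8025 << 0 → word 0x05dd8025
addr_hi:5 = 5 → 0x5 << 27 → word 0x2ddd8025
word = 0x2ddd8025 → little-endian bytes:
  [0]=0x25  [1]=0x80  [2]=0xdd  [3]=0x2d

25 80 dd 2d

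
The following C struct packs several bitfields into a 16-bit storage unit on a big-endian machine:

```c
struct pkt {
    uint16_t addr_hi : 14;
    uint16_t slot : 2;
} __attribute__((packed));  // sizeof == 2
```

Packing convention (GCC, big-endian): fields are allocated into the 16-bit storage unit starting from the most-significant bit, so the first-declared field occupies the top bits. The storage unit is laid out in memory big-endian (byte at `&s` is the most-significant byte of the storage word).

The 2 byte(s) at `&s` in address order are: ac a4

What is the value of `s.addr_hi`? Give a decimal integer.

[0]=0xac [1]=0xa4 (big-endian) → word 0xaca4
addr_hi:14 @ bit 2 → (0xaca4>>2)&0x3fff = 0x2b29  ←
slot:2 @ bit 0 → (0xaca4>>0)&0x3 = 0x0

11049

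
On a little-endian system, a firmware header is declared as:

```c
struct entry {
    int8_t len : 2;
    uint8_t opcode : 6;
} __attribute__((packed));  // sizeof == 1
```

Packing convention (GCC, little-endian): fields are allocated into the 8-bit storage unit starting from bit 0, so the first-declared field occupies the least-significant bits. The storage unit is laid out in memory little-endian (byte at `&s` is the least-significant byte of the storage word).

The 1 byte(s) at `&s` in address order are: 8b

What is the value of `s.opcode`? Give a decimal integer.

34

[0]=0x8b (little-endian) → word 0x8b
len:2 @ bit 0 → (0x8b>>0)&0x3 = 0x3
opcode:6 @ bit 2 → (0x8b>>2)&0x3f = 0x22  ←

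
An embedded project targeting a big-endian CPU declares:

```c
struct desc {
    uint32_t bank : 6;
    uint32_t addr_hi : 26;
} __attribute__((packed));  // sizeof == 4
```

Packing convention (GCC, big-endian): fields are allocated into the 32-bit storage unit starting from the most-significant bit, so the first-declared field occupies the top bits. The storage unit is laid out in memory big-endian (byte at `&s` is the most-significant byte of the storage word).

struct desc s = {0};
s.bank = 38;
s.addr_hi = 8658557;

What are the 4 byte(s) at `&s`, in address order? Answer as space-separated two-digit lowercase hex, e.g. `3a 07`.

[26+:6] bank=38 & 0x3f = 0x26; word=0x98000000
[0+:26] addr_hi=8658557 & 0x3ffffff = 0x841e7d; word=0x98841e7d
word = 0x98841e7d → big-endian bytes:
  [0]=0x98  [1]=0x84  [2]=0x1e  [3]=0x7d

98 84 1e 7d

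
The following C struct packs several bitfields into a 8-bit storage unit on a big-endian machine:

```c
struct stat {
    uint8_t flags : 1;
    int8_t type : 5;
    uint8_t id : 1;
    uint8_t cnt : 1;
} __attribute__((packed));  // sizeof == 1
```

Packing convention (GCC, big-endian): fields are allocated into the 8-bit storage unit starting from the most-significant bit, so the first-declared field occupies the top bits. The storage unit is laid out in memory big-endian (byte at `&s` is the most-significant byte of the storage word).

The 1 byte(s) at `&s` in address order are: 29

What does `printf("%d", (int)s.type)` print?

[0]=0x29 (big-endian) → word 0x29
flags:1 @ bit 7 → (0x29>>7)&0x1 = 0x0
type:5 @ bit 2 → (0x29>>2)&0x1f = 0xa  ←
id:1 @ bit 1 → (0x29>>1)&0x1 = 0x0
cnt:1 @ bit 0 → (0x29>>0)&0x1 = 0x1
type signed 5b, MSB=0: value = 10

10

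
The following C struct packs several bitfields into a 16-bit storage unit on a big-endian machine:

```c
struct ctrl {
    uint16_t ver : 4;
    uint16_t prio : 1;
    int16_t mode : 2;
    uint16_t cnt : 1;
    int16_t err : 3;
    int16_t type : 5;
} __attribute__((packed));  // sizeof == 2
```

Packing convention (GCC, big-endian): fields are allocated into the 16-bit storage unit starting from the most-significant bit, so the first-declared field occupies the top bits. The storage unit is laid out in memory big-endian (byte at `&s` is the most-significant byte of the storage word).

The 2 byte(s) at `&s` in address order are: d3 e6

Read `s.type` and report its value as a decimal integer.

6

[0]=0xd3 [1]=0xe6 (big-endian) → word 0xd3e6
ver [12+:4] = (word>>12) & 0xf = 13
prio [11+:1] = (word>>11) & 0x1 = 0
mode [9+:2] = (word>>9) & 0x3 = 1
cnt [8+:1] = (word>>8) & 0x1 = 1
err [5+:3] = (word>>5) & 0x7 = 7
type [0+:5] = (word>>0) & 0x1f = 6  ←
type signed 5b, MSB=0: value = 6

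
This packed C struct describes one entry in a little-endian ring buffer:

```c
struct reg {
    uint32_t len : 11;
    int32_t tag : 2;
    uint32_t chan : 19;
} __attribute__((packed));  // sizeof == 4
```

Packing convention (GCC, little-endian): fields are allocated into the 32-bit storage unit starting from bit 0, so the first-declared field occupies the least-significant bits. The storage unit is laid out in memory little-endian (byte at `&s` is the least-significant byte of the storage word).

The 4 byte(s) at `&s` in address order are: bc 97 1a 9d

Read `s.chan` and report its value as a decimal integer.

[0]=0xbc [1]=0x97 [2]=0x1a [3]=0x9d (little-endian) → word 0x9d1a97bc
len [0+:11] = (word>>0) & 0x7ff = 1980
tag [11+:2] = (word>>11) & 0x3 = 2
chan [13+:19] = (word>>13) & 0x7ffff = 321748  ←

321748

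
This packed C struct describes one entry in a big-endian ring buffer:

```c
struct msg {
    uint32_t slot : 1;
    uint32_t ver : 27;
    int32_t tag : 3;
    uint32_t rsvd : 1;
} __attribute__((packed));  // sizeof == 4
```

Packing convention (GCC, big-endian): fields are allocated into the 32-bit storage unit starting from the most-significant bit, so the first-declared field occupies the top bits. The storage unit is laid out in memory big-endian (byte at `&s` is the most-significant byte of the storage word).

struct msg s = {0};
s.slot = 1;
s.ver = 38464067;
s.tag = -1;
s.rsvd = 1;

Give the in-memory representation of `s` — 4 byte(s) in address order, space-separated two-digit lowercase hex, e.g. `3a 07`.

a4 ae a4 3f

[31+:1] slot=1 & 0x1 = 0x1; word=0x80000000
[4+:27] ver=38464067 & 0x7ffffff = 0x24aea43; word=0xa4aea430
[1+:3] tag=-1 & 0x7 = 0x7; word=0xa4aea43e
[0+:1] rsvd=1 & 0x1 = 0x1; word=0xa4aea43f
word = 0xa4aea43f → big-endian bytes:
  [0]=0xa4  [1]=0xae  [2]=0xa4  [3]=0x3f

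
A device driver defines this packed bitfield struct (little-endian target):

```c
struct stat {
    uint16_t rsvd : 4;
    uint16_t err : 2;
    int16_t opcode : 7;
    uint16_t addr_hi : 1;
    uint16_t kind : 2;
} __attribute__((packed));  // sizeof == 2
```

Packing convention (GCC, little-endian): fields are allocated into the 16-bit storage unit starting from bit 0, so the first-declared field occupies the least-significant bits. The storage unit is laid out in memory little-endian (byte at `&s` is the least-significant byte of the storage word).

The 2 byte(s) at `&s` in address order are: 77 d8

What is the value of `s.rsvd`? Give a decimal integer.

[0]=0x77 [1]=0xd8 (little-endian) → word 0xd877
rsvd:4 @ bit 0 → (0xd877>>0)&0xf = 0x7  ←
err:2 @ bit 4 → (0xd877>>4)&0x3 = 0x3
opcode:7 @ bit 6 → (0xd877>>6)&0x7f = 0x61
addr_hi:1 @ bit 13 → (0xd877>>13)&0x1 = 0x0
kind:2 @ bit 14 → (0xd877>>14)&0x3 = 0x3

7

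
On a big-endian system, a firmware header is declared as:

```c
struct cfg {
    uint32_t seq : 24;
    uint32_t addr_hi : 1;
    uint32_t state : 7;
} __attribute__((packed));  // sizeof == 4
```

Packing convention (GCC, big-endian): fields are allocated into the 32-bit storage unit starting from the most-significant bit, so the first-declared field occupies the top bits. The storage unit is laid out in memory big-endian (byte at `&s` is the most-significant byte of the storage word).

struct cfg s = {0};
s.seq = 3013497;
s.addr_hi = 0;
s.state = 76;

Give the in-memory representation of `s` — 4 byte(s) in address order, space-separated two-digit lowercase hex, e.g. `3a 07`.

seq (24b) val=3013497 bits=0x2dfb79 at bit 8: 0x2dfb7900
addr_hi (1b) val=0 bits=0x0 at bit 7: 0x2dfb7900
state (7b) val=76 bits=0x4c at bit 0: 0x2dfb794c
word = 0x2dfb794c → big-endian bytes:
  [0]=0x2d  [1]=0xfb  [2]=0x79  [3]=0x4c

2d fb 79 4c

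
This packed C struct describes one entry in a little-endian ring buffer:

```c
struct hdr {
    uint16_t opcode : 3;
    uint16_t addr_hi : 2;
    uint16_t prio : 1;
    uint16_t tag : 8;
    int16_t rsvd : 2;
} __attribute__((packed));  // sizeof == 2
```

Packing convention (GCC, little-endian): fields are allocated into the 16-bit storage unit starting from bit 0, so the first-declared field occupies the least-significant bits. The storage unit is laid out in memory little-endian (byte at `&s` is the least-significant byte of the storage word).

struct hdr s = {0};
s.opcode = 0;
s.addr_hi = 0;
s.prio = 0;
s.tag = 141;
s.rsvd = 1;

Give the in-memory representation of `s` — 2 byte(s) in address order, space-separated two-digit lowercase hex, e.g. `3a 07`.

opcode:3 = 0 → 0x0 << 0 → word 0x0000
addr_hi:2 = 0 → 0x0 << 3 → word 0x0000
prio:1 = 0 → 0x0 << 5 → word 0x0000
tag:8 = 141 → 0x8d << 6 → word 0x2340
rsvd:2 = 1 → 0x1 << 14 → word 0x6340
word = 0x6340 → little-endian bytes:
  [0]=0x40  [1]=0x63

40 63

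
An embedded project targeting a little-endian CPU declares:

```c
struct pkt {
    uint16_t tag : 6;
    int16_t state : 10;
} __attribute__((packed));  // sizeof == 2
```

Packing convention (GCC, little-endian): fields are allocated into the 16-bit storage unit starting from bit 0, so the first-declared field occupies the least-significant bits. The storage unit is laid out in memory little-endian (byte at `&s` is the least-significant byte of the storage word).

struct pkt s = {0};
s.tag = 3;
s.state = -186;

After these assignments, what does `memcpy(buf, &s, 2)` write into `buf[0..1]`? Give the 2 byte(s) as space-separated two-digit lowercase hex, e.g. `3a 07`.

83 d1

tag (6b) val=3 bits=0x3 at bit 0: 0x0003
state (10b) val=-186 bits=0x346 at bit 6: 0xd183
word = 0xd183 → little-endian bytes:
  [0]=0x83  [1]=0xd1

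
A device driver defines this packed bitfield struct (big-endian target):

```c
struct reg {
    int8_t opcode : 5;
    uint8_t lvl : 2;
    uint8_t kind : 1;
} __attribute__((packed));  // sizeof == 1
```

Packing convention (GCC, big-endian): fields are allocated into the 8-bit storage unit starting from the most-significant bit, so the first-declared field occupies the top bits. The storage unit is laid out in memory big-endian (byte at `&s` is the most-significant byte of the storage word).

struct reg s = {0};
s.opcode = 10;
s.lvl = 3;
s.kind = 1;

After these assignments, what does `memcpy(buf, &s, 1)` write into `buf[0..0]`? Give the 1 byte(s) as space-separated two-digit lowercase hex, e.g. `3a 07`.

57

opcode:5 = 10 → 0xa << 3 → word 0x50
lvl:2 = 3 → 0x3 << 1 → word 0x56
kind:1 = 1 → 0x1 << 0 → word 0x57
word = 0x57 → big-endian bytes:
  [0]=0x57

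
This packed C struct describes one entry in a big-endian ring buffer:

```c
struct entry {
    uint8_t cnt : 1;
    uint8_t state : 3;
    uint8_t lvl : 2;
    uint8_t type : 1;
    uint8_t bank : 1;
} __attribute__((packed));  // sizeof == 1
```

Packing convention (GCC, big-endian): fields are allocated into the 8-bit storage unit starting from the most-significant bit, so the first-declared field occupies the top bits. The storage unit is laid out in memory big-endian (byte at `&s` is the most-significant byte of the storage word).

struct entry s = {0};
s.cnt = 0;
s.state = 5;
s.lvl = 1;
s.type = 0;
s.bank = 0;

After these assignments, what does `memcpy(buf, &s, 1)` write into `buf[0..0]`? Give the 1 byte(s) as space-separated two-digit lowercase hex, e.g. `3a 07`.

54

[7+:1] cnt=0 & 0x1 = 0x0; word=0x00
[4+:3] state=5 & 0x7 = 0x5; word=0x50
[2+:2] lvl=1 & 0x3 = 0x1; word=0x54
[1+:1] type=0 & 0x1 = 0x0; word=0x54
[0+:1] bank=0 & 0x1 = 0x0; word=0x54
word = 0x54 → big-endian bytes:
  [0]=0x54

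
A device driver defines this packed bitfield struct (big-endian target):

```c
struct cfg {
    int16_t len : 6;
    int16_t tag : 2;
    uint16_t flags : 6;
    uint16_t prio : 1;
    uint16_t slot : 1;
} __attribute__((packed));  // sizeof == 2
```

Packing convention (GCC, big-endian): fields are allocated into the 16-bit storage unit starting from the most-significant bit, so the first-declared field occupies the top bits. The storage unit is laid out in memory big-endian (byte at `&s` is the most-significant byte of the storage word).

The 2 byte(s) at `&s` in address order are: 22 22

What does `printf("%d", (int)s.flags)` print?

8

[0]=0x22 [1]=0x22 (big-endian) → word 0x2222
len:6 @ bit 10 → (0x2222>>10)&0x3f = 0x8
tag:2 @ bit 8 → (0x2222>>8)&0x3 = 0x2
flags:6 @ bit 2 → (0x2222>>2)&0x3f = 0x8  ←
prio:1 @ bit 1 → (0x2222>>1)&0x1 = 0x1
slot:1 @ bit 0 → (0x2222>>0)&0x1 = 0x0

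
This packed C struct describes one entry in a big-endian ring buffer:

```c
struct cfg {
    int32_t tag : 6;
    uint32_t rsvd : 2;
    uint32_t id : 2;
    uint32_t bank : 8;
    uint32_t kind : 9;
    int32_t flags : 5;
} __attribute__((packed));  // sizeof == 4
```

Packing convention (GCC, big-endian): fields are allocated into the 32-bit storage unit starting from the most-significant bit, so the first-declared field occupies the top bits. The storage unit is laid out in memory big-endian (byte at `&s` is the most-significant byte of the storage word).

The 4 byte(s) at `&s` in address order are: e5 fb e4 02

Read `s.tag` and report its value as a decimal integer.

-7

[0]=0xe5 [1]=0xfb [2]=0xe4 [3]=0x02 (big-endian) → word 0xe5fbe402
tag:6 @ bit 26 → (0xe5fbe402>>26)&0x3f = 0x39  ←
rsvd:2 @ bit 24 → (0xe5fbe402>>24)&0x3 = 0x1
id:2 @ bit 22 → (0xe5fbe402>>22)&0x3 = 0x3
bank:8 @ bit 14 → (0xe5fbe402>>14)&0xff = 0xef
kind:9 @ bit 5 → (0xe5fbe402>>5)&0x1ff = 0x120
flags:5 @ bit 0 → (0xe5fbe402>>0)&0x1f = 0x2
tag signed 6b, MSB=1: 57 - 64 = -7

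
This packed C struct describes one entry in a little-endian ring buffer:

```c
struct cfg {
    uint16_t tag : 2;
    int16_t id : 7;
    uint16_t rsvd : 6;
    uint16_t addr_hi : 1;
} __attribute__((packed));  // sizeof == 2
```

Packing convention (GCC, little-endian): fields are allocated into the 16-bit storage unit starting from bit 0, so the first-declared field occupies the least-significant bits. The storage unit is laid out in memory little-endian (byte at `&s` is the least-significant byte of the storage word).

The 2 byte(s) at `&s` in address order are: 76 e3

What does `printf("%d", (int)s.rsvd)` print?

[0]=0x76 [1]=0xe3 (little-endian) → word 0xe376
tag:2 @ bit 0 → (0xe376>>0)&0x3 = 0x2
id:7 @ bit 2 → (0xe376>>2)&0x7f = 0x5d
rsvd:6 @ bit 9 → (0xe376>>9)&0x3f = 0x31  ←
addr_hi:1 @ bit 15 → (0xe376>>15)&0x1 = 0x1

49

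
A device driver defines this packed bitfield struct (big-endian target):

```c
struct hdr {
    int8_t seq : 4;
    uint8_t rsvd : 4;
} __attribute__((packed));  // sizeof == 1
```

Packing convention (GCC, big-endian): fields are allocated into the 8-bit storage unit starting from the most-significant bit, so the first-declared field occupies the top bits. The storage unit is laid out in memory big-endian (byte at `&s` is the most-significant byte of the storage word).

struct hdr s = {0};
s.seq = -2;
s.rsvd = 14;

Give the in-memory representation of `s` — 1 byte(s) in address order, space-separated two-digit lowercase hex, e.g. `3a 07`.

seq (4b) val=-2 bits=0xe at bit 4: 0xe0
rsvd (4b) val=14 bits=0xe at bit 0: 0xee
word = 0xee → big-endian bytes:
  [0]=0xee

ee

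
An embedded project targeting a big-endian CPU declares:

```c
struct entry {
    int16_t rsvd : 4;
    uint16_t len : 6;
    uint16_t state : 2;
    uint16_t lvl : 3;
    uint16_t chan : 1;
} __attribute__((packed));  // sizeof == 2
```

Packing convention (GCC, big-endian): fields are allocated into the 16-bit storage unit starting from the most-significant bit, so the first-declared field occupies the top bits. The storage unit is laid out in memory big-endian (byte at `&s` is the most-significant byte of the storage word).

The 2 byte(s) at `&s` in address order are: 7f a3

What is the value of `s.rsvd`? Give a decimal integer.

[0]=0x7f [1]=0xa3 (big-endian) → word 0x7fa3
rsvd:4 @ bit 12 → (0x7fa3>>12)&0xf = 0x7  ←
len:6 @ bit 6 → (0x7fa3>>6)&0x3f = 0x3e
state:2 @ bit 4 → (0x7fa3>>4)&0x3 = 0x2
lvl:3 @ bit 1 → (0x7fa3>>1)&0x7 = 0x1
chan:1 @ bit 0 → (0x7fa3>>0)&0x1 = 0x1
rsvd signed 4b, MSB=0: value = 7

7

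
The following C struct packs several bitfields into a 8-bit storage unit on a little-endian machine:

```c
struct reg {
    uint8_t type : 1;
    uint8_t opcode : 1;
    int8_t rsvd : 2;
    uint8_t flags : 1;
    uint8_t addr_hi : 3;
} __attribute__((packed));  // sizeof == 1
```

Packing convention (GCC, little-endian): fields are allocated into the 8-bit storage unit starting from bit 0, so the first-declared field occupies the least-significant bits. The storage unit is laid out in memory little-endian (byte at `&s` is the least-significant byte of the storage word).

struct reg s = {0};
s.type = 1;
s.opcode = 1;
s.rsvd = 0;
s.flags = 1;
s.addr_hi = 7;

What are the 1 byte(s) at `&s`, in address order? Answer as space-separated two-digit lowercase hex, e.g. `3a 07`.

f3

type (1b) val=1 bits=0x1 at bit 0: 0x01
opcode (1b) val=1 bits=0x1 at bit 1: 0x03
rsvd (2b) val=0 bits=0x0 at bit 2: 0x03
flags (1b) val=1 bits=0x1 at bit 4: 0x13
addr_hi (3b) val=7 bits=0x7 at bit 5: 0xf3
word = 0xf3 → little-endian bytes:
  [0]=0xf3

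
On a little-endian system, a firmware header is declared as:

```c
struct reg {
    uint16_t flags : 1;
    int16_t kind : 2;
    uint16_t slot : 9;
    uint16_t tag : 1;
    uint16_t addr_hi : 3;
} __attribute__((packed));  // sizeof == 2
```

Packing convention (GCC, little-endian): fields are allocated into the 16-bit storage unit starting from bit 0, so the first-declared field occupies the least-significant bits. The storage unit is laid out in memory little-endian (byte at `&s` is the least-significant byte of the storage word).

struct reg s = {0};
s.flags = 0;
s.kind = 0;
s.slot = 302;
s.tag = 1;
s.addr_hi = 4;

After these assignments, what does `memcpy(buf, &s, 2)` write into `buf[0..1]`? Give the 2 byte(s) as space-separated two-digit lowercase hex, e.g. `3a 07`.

70 99

flags (1b) val=0 bits=0x0 at bit 0: 0x0000
kind (2b) val=0 bits=0x0 at bit 1: 0x0000
slot (9b) val=302 bits=0x12e at bit 3: 0x0970
tag (1b) val=1 bits=0x1 at bit 12: 0x1970
addr_hi (3b) val=4 bits=0x4 at bit 13: 0x9970
word = 0x9970 → little-endian bytes:
  [0]=0x70  [1]=0x99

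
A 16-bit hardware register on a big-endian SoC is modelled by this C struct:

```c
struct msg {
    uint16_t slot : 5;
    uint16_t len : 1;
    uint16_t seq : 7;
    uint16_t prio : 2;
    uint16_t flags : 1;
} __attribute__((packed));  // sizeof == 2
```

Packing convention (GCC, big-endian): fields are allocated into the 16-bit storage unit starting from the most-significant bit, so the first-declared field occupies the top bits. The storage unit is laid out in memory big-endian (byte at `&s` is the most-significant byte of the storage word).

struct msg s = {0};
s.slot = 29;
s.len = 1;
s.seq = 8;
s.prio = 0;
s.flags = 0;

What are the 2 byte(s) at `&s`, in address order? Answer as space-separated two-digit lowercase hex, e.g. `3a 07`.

ec 40

slot (5b) val=29 bits=0x1d at bit 11: 0xe800
len (1b) val=1 bits=0x1 at bit 10: 0xec00
seq (7b) val=8 bits=0x8 at bit 3: 0xec40
prio (2b) val=0 bits=0x0 at bit 1: 0xec40
flags (1b) val=0 bits=0x0 at bit 0: 0xec40
word = 0xec40 → big-endian bytes:
  [0]=0xec  [1]=0x40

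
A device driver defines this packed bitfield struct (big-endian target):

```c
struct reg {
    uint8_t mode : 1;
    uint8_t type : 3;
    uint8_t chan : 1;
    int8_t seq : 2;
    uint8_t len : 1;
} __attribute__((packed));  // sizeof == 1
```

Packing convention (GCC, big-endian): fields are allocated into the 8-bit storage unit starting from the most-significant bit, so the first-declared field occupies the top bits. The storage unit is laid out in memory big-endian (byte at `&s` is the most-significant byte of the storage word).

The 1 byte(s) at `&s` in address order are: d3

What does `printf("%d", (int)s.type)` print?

5

[0]=0xd3 (big-endian) → word 0xd3
mode [7+:1] = (word>>7) & 0x1 = 1
type [4+:3] = (word>>4) & 0x7 = 5  ←
chan [3+:1] = (word>>3) & 0x1 = 0
seq [1+:2] = (word>>1) & 0x3 = 1
len [0+:1] = (word>>0) & 0x1 = 1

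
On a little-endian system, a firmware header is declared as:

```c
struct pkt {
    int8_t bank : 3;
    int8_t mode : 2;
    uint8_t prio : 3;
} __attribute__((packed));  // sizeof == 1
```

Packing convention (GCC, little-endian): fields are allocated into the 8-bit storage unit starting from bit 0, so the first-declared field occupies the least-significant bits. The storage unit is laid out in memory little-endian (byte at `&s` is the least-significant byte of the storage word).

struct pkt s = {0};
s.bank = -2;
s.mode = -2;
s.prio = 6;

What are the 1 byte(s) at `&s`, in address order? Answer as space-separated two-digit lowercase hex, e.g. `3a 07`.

d6

[0+:3] bank=-2 & 0x7 = 0x6; word=0x06
[3+:2] mode=-2 & 0x3 = 0x2; word=0x16
[5+:3] prio=6 & 0x7 = 0x6; word=0xd6
word = 0xd6 → little-endian bytes:
  [0]=0xd6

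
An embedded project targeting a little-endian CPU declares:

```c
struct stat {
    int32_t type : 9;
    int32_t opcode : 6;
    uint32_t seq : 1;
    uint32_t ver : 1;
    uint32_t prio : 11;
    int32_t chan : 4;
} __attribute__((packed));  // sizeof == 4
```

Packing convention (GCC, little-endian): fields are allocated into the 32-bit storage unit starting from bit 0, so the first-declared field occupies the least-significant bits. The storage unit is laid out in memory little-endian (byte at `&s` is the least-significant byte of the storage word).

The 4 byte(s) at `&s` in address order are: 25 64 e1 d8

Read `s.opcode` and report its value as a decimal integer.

-14

[0]=0x25 [1]=0x64 [2]=0xe1 [3]=0xd8 (little-endian) → word 0xd8e16425
type:9 @ bit 0 → (0xd8e16425>>0)&0x1ff = 0x25
opcode:6 @ bit 9 → (0xd8e16425>>9)&0x3f = 0x32  ←
seq:1 @ bit 15 → (0xd8e16425>>15)&0x1 = 0x0
ver:1 @ bit 16 → (0xd8e16425>>16)&0x1 = 0x1
prio:11 @ bit 17 → (0xd8e16425>>17)&0x7ff = 0x470
chan:4 @ bit 28 → (0xd8e16425>>28)&0xf = 0xd
opcode signed 6b, MSB=1: 50 - 64 = -14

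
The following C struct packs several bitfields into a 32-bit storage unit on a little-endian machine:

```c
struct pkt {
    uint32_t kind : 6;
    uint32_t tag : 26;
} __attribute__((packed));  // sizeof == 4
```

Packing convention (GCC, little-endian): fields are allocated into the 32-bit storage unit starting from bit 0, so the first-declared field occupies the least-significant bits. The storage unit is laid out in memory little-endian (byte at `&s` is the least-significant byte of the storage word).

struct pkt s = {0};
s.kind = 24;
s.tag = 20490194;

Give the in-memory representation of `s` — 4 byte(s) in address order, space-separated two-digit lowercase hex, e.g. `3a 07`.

98 f4 29 4e

[0+:6] kind=24 & 0x3f = 0x18; word=0x00000018
[6+:26] tag=20490194 & 0x3ffffff = 0x138a7d2; word=0x4e29f498
word = 0x4e29f498 → little-endian bytes:
  [0]=0x98  [1]=0xf4  [2]=0x29  [3]=0x4e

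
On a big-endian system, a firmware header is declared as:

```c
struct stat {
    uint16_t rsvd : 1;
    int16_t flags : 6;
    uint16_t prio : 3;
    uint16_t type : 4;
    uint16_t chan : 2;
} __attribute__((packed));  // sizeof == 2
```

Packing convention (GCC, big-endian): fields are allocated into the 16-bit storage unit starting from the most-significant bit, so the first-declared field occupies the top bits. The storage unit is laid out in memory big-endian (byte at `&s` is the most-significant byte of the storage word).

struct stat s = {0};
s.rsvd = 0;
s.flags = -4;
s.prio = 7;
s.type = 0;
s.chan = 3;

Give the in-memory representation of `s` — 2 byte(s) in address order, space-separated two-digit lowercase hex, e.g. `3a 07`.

79 c3

rsvd (1b) val=0 bits=0x0 at bit 15: 0x0000
flags (6b) val=-4 bits=0x3c at bit 9: 0x7800
prio (3b) val=7 bits=0x7 at bit 6: 0x79c0
type (4b) val=0 bits=0x0 at bit 2: 0x79c0
chan (2b) val=3 bits=0x3 at bit 0: 0x79c3
word = 0x79c3 → big-endian bytes:
  [0]=0x79  [1]=0xc3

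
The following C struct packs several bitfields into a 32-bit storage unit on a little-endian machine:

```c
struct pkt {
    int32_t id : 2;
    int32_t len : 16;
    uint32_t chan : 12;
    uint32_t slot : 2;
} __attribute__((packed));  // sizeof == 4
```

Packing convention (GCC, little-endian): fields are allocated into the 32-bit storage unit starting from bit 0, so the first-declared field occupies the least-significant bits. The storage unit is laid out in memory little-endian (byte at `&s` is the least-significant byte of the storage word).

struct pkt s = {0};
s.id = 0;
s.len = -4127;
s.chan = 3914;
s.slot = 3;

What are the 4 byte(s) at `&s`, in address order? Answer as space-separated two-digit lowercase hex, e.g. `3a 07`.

id:2 = 0 → 0x0 << 0 → word 0x00000000
len:16 = -4127 → 0xefe1 << 2 → word 0x0003bf84
chan:12 = 3914 → 0xf4a << 18 → word 0x3d2bbf84
slot:2 = 3 → 0x3 << 30 → word 0xfd2bbf84
word = 0xfd2bbf84 → little-endian bytes:
  [0]=0x84  [1]=0xbf  [2]=0x2b  [3]=0xfd

84 bf 2b fd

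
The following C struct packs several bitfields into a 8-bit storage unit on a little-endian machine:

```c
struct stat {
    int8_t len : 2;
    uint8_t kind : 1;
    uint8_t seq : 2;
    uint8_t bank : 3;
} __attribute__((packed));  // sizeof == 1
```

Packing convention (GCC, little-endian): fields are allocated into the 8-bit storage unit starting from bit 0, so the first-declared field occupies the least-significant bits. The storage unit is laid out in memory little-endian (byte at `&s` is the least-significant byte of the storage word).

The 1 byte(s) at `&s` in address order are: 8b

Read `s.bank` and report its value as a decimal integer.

[0]=0x8b (little-endian) → word 0x8b
len:2 @ bit 0 → (0x8b>>0)&0x3 = 0x3
kind:1 @ bit 2 → (0x8b>>2)&0x1 = 0x0
seq:2 @ bit 3 → (0x8b>>3)&0x3 = 0x1
bank:3 @ bit 5 → (0x8b>>5)&0x7 = 0x4  ←

4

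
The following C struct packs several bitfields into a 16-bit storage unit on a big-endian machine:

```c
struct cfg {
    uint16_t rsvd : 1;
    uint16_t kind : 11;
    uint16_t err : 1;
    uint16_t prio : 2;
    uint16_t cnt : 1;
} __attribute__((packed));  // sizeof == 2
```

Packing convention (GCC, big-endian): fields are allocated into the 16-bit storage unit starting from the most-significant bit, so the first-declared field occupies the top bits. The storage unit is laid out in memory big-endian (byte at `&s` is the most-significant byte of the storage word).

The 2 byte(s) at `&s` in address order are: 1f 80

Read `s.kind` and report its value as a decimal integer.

504

[0]=0x1f [1]=0x80 (big-endian) → word 0x1f80
rsvd [15+:1] = (word>>15) & 0x1 = 0
kind [4+:11] = (word>>4) & 0x7ff = 504  ←
err [3+:1] = (word>>3) & 0x1 = 0
prio [1+:2] = (word>>1) & 0x3 = 0
cnt [0+:1] = (word>>0) & 0x1 = 0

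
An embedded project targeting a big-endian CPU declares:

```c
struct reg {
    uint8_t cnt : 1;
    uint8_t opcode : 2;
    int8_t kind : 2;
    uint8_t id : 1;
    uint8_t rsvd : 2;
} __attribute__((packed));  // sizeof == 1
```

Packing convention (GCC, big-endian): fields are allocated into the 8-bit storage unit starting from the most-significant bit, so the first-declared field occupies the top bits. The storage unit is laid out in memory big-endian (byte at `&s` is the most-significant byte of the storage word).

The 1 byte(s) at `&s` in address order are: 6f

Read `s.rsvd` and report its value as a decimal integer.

[0]=0x6f (big-endian) → word 0x6f
cnt [7+:1] = (word>>7) & 0x1 = 0
opcode [5+:2] = (word>>5) & 0x3 = 3
kind [3+:2] = (word>>3) & 0x3 = 1
id [2+:1] = (word>>2) & 0x1 = 1
rsvd [0+:2] = (word>>0) & 0x3 = 3  ←

3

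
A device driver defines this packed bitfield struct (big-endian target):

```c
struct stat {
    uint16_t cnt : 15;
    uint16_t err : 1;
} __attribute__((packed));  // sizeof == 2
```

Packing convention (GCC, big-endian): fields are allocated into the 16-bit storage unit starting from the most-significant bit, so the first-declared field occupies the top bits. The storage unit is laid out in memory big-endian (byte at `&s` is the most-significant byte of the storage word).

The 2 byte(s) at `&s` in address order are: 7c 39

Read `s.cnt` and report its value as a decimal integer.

15900

[0]=0x7c [1]=0x39 (big-endian) → word 0x7c39
cnt [1+:15] = (word>>1) & 0x7fff = 15900  ←
err [0+:1] = (word>>0) & 0x1 = 1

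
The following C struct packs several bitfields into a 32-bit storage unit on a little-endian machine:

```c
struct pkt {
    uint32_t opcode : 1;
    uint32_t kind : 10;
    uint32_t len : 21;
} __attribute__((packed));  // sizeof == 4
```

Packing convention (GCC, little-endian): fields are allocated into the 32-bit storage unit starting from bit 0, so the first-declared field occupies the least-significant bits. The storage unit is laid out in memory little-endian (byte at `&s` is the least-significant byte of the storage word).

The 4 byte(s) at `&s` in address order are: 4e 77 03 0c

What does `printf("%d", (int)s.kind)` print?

[0]=0x4e [1]=0x77 [2]=0x03 [3]=0x0c (little-endian) → word 0x0c03774e
opcode [0+:1] = (word>>0) & 0x1 = 0
kind [1+:10] = (word>>1) & 0x3ff = 935  ←
len [11+:21] = (word>>11) & 0x1fffff = 98414

935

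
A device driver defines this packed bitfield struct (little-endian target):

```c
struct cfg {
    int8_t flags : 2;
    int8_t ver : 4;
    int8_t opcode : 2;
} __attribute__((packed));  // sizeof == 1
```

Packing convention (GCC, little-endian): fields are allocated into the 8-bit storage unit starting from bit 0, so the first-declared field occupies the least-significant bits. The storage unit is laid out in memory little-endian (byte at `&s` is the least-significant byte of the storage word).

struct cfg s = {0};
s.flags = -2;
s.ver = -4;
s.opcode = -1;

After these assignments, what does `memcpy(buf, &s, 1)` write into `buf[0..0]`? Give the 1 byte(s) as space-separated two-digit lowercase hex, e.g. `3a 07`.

flags (2b) val=-2 bits=0x2 at bit 0: 0x02
ver (4b) val=-4 bits=0xc at bit 2: 0x32
opcode (2b) val=-1 bits=0x3 at bit 6: 0xf2
word = 0xf2 → little-endian bytes:
  [0]=0xf2

f2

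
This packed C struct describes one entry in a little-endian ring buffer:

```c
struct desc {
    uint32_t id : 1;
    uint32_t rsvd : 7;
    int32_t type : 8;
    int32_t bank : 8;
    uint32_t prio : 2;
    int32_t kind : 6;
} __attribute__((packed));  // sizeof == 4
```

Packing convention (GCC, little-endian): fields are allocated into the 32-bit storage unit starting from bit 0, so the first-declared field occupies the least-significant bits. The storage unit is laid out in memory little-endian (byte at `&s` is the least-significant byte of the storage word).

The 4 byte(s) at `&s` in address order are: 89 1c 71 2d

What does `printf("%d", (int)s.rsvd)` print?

[0]=0x89 [1]=0x1c [2]=0x71 [3]=0x2d (little-endian) → word 0x2d711c89
id:1 @ bit 0 → (0x2d711c89>>0)&0x1 = 0x1
rsvd:7 @ bit 1 → (0x2d711c89>>1)&0x7f = 0x44  ←
type:8 @ bit 8 → (0x2d711c89>>8)&0xff = 0x1c
bank:8 @ bit 16 → (0x2d711c89>>16)&0xff = 0x71
prio:2 @ bit 24 → (0x2d711c89>>24)&0x3 = 0x1
kind:6 @ bit 26 → (0x2d711c89>>26)&0x3f = 0xb

68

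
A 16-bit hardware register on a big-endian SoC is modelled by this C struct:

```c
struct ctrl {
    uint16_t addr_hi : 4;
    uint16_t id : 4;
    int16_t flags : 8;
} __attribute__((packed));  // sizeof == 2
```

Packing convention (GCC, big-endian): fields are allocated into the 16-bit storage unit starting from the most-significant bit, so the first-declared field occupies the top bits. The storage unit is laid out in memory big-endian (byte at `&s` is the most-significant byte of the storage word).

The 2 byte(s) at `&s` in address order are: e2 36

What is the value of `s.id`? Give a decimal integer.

[0]=0xe2 [1]=0x36 (big-endian) → word 0xe236
addr_hi [12+:4] = (word>>12) & 0xf = 14
id [8+:4] = (word>>8) & 0xf = 2  ←
flags [0+:8] = (word>>0) & 0xff = 54

2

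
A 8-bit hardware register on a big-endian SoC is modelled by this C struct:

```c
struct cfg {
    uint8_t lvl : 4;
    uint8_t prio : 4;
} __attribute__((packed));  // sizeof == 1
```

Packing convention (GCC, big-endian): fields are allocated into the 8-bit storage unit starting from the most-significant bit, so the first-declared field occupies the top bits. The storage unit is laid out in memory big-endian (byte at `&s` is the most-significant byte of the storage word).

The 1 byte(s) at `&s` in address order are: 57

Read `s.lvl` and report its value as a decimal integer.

5

[0]=0x57 (big-endian) → word 0x57
lvl [4+:4] = (word>>4) & 0xf = 5  ←
prio [0+:4] = (word>>0) & 0xf = 7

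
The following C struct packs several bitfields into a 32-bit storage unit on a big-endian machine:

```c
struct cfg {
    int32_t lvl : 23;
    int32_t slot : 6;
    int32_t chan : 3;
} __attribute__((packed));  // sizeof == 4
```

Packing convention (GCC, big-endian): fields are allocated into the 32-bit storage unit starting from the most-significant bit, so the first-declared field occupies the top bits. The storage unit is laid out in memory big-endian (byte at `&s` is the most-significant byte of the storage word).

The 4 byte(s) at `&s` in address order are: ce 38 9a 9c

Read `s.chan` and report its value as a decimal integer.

[0]=0xce [1]=0x38 [2]=0x9a [3]=0x9c (big-endian) → word 0xce389a9c
lvl:23 @ bit 9 → (0xce389a9c>>9)&0x7fffff = 0x671c4d
slot:6 @ bit 3 → (0xce389a9c>>3)&0x3f = 0x13
chan:3 @ bit 0 → (0xce389a9c>>0)&0x7 = 0x4  ←
chan signed 3b, MSB=1: 4 - 8 = -4

-4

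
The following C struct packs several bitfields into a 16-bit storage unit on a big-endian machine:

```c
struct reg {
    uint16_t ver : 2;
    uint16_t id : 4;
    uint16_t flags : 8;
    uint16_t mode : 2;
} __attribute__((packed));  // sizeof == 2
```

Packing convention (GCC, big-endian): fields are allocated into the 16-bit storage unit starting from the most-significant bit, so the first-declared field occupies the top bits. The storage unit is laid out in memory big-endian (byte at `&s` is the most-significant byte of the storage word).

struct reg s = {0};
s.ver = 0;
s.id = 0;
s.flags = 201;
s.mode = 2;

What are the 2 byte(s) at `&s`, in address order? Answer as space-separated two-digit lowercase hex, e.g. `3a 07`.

ver (2b) val=0 bits=0x0 at bit 14: 0x0000
id (4b) val=0 bits=0x0 at bit 10: 0x0000
flags (8b) val=201 bits=0xc9 at bit 2: 0x0324
mode (2b) val=2 bits=0x2 at bit 0: 0x0326
word = 0x0326 → big-endian bytes:
  [0]=0x03  [1]=0x26

03 26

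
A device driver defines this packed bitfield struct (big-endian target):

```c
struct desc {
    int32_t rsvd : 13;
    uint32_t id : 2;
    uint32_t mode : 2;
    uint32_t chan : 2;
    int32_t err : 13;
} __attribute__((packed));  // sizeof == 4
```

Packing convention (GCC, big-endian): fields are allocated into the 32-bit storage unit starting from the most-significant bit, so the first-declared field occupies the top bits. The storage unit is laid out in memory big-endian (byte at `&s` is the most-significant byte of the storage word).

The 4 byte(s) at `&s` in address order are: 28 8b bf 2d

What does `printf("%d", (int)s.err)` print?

[0]=0x28 [1]=0x8b [2]=0xbf [3]=0x2d (big-endian) → word 0x288bbf2d
rsvd [19+:13] = (word>>19) & 0x1fff = 1297
id [17+:2] = (word>>17) & 0x3 = 1
mode [15+:2] = (word>>15) & 0x3 = 3
chan [13+:2] = (word>>13) & 0x3 = 1
err [0+:13] = (word>>0) & 0x1fff = 7981  ←
err signed 13b, MSB=1: 7981 - 8192 = -211

-211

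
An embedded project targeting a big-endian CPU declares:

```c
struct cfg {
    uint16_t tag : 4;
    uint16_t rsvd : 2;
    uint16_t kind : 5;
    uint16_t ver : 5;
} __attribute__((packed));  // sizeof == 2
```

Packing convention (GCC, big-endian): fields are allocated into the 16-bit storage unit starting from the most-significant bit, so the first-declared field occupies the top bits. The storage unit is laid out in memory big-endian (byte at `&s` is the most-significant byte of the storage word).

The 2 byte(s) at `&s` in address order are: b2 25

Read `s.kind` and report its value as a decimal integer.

17

[0]=0xb2 [1]=0x25 (big-endian) → word 0xb225
tag [12+:4] = (word>>12) & 0xf = 11
rsvd [10+:2] = (word>>10) & 0x3 = 0
kind [5+:5] = (word>>5) & 0x1f = 17  ←
ver [0+:5] = (word>>0) & 0x1f = 5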